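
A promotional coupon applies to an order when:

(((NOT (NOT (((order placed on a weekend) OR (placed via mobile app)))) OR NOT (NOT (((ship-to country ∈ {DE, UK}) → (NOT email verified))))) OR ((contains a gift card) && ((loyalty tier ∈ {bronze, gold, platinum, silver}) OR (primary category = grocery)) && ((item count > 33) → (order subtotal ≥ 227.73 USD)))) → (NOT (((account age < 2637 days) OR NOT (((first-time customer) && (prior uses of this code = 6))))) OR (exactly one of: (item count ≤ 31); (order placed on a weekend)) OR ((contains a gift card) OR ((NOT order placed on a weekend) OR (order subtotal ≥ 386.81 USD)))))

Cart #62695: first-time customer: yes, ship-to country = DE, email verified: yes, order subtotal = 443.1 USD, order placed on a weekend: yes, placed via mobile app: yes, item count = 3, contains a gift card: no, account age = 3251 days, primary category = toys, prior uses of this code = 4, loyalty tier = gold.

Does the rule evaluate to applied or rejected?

Atomic conditions:
  order placed on a weekend: yes → true
  placed via mobile app: yes → true
  ship-to country ∈ {DE, UK}: DE is in the set → true
  NOT email verified: yes → false
  contains a gift card: no → false
  loyalty tier ∈ {bronze, gold, platinum, silver}: gold is in the set → true
  primary category = grocery: toys == grocery is false
  item count > 33: 3 > 33 is false
  order subtotal ≥ 227.73 USD: 443.1 ≥ 227.73 is true
  account age < 2637 days: 3251 < 2637 is false
  first-time customer: yes → true
  prior uses of this code = 6: 4 == 6 is false
  item count ≤ 31: 3 ≤ 31 is true
  NOT order placed on a weekend: yes → false
  order subtotal ≥ 386.81 USD: 443.1 ≥ 386.81 is true
Combine:
[1.1.1.1.1] true OR true = true
[1.1.1.1] NOT true = false
[1.1.1] NOT false = true
[1.1.2.1.1] true → false = false
[1.1.2.1] NOT false = true
[1.1.2] NOT true = false
[1.1] true OR false = true
[1.2.2] true OR false = true
[1.2.3] false → true (antecedent false ⇒ implication holds) = true
[1.2] false AND true AND true = false
[1] true OR false = true
[2.1.1.2.1] true AND false = false
[2.1.1.2] NOT false = true
[2.1.1] false OR true = true
[2.1] NOT true = false
[2.2] exactly-one(true, true) = false
[2.3.2] false OR true = true
[2.3] false OR true = true
[2] false OR false OR true = true
[root] true → true = true
Overall: true → applied

Applied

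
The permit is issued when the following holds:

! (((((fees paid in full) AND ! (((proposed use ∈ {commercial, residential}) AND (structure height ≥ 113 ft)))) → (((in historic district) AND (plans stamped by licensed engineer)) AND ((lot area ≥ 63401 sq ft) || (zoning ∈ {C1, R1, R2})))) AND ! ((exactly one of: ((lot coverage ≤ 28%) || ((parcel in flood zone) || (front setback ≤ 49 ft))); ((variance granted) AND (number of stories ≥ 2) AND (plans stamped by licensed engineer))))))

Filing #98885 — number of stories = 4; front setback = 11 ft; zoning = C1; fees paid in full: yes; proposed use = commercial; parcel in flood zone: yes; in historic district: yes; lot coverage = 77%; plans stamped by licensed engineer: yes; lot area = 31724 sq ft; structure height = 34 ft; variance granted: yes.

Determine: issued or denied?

Denied

Atomic conditions:
  fees paid in full: yes → true
  proposed use ∈ {commercial, residential}: commercial is in the set → true
  structure height ≥ 113 ft: 34 ≥ 113 is false
  in historic district: yes → true
  plans stamped by licensed engineer: yes → true
  lot area ≥ 63401 sq ft: 31724 ≥ 63401 is false
  zoning ∈ {C1, R1, R2}: C1 is in the set → true
  lot coverage ≤ 28%: 77 ≤ 28 is false
  parcel in flood zone: yes → true
  front setback ≤ 49 ft: 11 ≤ 49 is true
  variance granted: yes → true
  number of stories ≥ 2: 4 ≥ 2 is true
Combine:
[1.1.1.2.1] true AND false = false
[1.1.1.2] NOT false = true
[1.1.1] true AND true = true
[1.1.2.1] true AND true = true
[1.1.2.2] false OR true = true
[1.1.2] true AND true = true
[1.1] true → true = true
[1.2.1.1.2] true OR true = true
[1.2.1.1] false OR true = true
[1.2.1.2] true AND true AND true = true
[1.2.1] exactly-one(true, true) = false
[1.2] NOT false = true
[1] true AND true = true
[root] NOT true = false
Overall: false → denied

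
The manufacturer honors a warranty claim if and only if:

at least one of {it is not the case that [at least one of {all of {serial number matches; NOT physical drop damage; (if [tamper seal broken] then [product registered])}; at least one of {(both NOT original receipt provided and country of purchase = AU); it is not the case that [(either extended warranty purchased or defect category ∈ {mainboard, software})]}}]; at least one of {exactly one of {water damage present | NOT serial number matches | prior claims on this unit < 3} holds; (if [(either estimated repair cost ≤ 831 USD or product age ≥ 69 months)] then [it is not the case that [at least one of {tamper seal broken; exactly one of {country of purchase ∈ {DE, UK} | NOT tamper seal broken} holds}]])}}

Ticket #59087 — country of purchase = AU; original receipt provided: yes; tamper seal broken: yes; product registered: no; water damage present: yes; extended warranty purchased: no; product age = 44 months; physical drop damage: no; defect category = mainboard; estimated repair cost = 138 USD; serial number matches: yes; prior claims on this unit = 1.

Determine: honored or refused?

Atomic conditions:
  serial number matches: yes → true
  NOT physical drop damage: no → true
  tamper seal broken: yes → true
  product registered: no → false
  NOT original receipt provided: yes → false
  country of purchase = AU: AU == AU is true
  extended warranty purchased: no → false
  defect category ∈ {mainboard, software}: mainboard is in the set → true
  water damage present: yes → true
  NOT serial number matches: yes → false
  prior claims on this unit < 3: 1 < 3 is true
  estimated repair cost ≤ 831 USD: 138 ≤ 831 is true
  product age ≥ 69 months: 44 ≥ 69 is false
  country of purchase ∈ {DE, UK}: AU is not in the set → false
  NOT tamper seal broken: yes → false
Combine:
[1.1.1.3] true → false = false
[1.1.1] true AND true AND false = false
[1.1.2.1] false AND true = false
[1.1.2.2.1] false OR true = true
[1.1.2.2] NOT true = false
[1.1.2] false OR false = false
[1.1] false OR false = false
[1] NOT false = true
[2.1] exactly-one(true, false, true) = false
[2.2.1] true OR false = true
[2.2.2.1.2] exactly-one(false, false) = false
[2.2.2.1] true OR false = true
[2.2.2] NOT true = false
[2.2] true → false = false
[2] false OR false = false
[root] true OR false = true
Overall: true → honored

Honored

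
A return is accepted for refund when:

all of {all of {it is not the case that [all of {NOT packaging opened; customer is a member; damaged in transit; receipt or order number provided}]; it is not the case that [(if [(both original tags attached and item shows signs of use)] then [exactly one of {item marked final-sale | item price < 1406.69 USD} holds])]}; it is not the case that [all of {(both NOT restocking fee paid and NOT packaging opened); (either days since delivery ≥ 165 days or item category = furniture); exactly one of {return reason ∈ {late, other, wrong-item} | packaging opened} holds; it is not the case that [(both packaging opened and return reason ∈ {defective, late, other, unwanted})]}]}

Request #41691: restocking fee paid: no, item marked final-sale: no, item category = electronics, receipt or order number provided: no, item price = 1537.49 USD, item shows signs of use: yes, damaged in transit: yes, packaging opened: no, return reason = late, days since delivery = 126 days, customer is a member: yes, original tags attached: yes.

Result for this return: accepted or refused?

Accepted

Atomic conditions:
  NOT packaging opened: no → true
  customer is a member: yes → true
  damaged in transit: yes → true
  receipt or order number provided: no → false
  original tags attached: yes → true
  item shows signs of use: yes → true
  item marked final-sale: no → false
  item price < 1406.69 USD: 1537.49 < 1406.69 is false
  NOT restocking fee paid: no → true
  days since delivery ≥ 165 days: 126 ≥ 165 is false
  item category = furniture: electronics == furniture is false
  return reason ∈ {late, other, wrong-item}: late is in the set → true
  packaging opened: no → false
  return reason ∈ {defective, late, other, unwanted}: late is in the set → true
Combine:
[1.1.1] true AND true AND true AND false = false
[1.1] NOT false = true
[1.2.1.1] true AND true = true
[1.2.1.2] exactly-one(false, false) = false
[1.2.1] true → false = false
[1.2] NOT false = true
[1] true AND true = true
[2.1.1] true AND true = true
[2.1.2] false OR false = false
[2.1.3] exactly-one(true, false) = true
[2.1.4.1] false AND true = false
[2.1.4] NOT false = true
[2.1] true AND false AND true AND true = false
[2] NOT false = true
[root] true AND true = true
Overall: true → accepted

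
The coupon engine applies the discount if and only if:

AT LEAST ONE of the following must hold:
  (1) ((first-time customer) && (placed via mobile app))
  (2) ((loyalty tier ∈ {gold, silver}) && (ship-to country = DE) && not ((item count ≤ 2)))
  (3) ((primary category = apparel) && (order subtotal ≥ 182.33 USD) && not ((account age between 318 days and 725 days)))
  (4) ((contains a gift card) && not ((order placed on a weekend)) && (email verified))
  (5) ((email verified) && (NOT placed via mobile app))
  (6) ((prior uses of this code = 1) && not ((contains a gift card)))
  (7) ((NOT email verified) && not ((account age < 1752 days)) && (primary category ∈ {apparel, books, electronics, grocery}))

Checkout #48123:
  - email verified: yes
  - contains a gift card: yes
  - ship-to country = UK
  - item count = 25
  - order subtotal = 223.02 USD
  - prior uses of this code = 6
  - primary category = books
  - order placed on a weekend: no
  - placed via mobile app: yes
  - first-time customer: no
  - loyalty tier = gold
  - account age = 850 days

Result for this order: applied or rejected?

Applied

Atomic conditions:
  first-time customer: no → false
  placed via mobile app: yes → true
  loyalty tier ∈ {gold, silver}: gold is in the set → true
  ship-to country = DE: UK == DE is false
  item count ≤ 2: 25 ≤ 2 is false
  primary category = apparel: books == apparel is false
  order subtotal ≥ 182.33 USD: 223.02 ≥ 182.33 is true
  account age between 318 days and 725 days: 850 in [318, 725] is false
  contains a gift card: yes → true
  order placed on a weekend: no → false
  email verified: yes → true
  NOT placed via mobile app: yes → false
  prior uses of this code = 1: 6 == 1 is false
  NOT email verified: yes → false
  account age < 1752 days: 850 < 1752 is true
  primary category ∈ {apparel, books, electronics, grocery}: books is in the set → true
Combine:
[1] false AND true = false
[2.3] NOT false = true
[2] true AND false AND true = false
[3.3] NOT false = true
[3] false AND true AND true = false
[4.2] NOT false = true
[4] true AND true AND true = true
[5] true AND false = false
[6.2] NOT true = false
[6] false AND false = false
[7.2] NOT true = false
[7] false AND false AND true = false
[root] false OR false OR false OR true OR false OR false OR false = true
Overall: true → applied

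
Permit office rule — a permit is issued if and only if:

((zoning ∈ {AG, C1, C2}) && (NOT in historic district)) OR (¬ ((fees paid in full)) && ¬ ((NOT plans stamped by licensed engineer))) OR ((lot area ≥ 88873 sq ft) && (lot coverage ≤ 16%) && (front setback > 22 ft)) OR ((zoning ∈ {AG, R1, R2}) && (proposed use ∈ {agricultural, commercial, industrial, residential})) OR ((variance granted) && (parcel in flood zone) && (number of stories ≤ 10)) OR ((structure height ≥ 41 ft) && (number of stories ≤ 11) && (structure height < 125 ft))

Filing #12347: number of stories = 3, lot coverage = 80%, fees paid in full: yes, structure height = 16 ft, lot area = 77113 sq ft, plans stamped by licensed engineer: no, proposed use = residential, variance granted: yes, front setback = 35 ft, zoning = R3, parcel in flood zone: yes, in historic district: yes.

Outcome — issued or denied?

Issued

Atomic conditions:
  zoning ∈ {AG, C1, C2}: R3 is not in the set → false
  NOT in historic district: yes → false
  fees paid in full: yes → true
  NOT plans stamped by licensed engineer: no → true
  lot area ≥ 88873 sq ft: 77113 ≥ 88873 is false
  lot coverage ≤ 16%: 80 ≤ 16 is false
  front setback > 22 ft: 35 > 22 is true
  zoning ∈ {AG, R1, R2}: R3 is not in the set → false
  proposed use ∈ {agricultural, commercial, industrial, residential}: residential is in the set → true
  variance granted: yes → true
  parcel in flood zone: yes → true
  number of stories ≤ 10: 3 ≤ 10 is true
  structure height ≥ 41 ft: 16 ≥ 41 is false
  number of stories ≤ 11: 3 ≤ 11 is true
  structure height < 125 ft: 16 < 125 is true
Combine:
[1] false AND false = false
[2.1] NOT true = false
[2.2] NOT true = false
[2] false AND false = false
[3] false AND false AND true = false
[4] false AND true = false
[5] true AND true AND true = true
[6] false AND true AND true = false
[root] false OR false OR false OR false OR true OR false = true
Overall: true → issued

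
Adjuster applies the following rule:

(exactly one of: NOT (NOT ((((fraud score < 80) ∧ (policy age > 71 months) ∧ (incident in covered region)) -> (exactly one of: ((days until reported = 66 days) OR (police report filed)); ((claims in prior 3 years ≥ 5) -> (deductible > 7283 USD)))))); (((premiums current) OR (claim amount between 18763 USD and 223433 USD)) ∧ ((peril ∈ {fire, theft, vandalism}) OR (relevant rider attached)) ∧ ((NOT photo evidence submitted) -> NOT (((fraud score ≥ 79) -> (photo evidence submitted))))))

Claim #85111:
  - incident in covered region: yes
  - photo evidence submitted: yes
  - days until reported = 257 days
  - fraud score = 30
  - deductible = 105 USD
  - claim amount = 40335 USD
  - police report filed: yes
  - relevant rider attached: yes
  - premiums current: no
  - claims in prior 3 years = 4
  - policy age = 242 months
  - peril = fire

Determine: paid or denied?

Atomic conditions:
  fraud score < 80: 30 < 80 is true
  policy age > 71 months: 242 > 71 is true
  incident in covered region: yes → true
  days until reported = 66 days: 257 == 66 is false
  police report filed: yes → true
  claims in prior 3 years ≥ 5: 4 ≥ 5 is false
  deductible > 7283 USD: 105 > 7283 is false
  premiums current: no → false
  claim amount between 18763 USD and 223433 USD: 40335 in [18763, 223433] is true
  peril ∈ {fire, theft, vandalism}: fire is in the set → true
  relevant rider attached: yes → true
  NOT photo evidence submitted: yes → false
  fraud score ≥ 79: 30 ≥ 79 is false
  photo evidence submitted: yes → true
Combine:
[1.1.1.1] true AND true AND true = true
[1.1.1.2.1] false OR true = true
[1.1.1.2.2] false → false (antecedent false ⇒ implication holds) = true
[1.1.1.2] exactly-one(true, true) = false
[1.1.1] true → false = false
[1.1] NOT false = true
[1] NOT true = false
[2.1] false OR true = true
[2.2] true OR true = true
[2.3.2.1] false → true (antecedent false ⇒ implication holds) = true
[2.3.2] NOT true = false
[2.3] false → false (antecedent false ⇒ implication holds) = true
[2] true AND true AND true = true
[root] exactly-one(false, true) = true
Overall: true → paid

Paid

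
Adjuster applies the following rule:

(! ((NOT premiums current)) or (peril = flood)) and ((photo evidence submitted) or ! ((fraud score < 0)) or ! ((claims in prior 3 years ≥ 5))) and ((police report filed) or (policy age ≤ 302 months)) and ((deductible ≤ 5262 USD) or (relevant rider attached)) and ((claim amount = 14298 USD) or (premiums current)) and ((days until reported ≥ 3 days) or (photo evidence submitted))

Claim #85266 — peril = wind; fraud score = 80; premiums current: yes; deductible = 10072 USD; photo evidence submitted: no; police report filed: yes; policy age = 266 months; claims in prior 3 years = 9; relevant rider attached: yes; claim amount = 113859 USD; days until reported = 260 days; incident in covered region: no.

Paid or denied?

Paid

Atomic conditions:
  NOT premiums current: yes → false
  peril = flood: wind == flood is false
  photo evidence submitted: no → false
  fraud score < 0: 80 < 0 is false
  claims in prior 3 years ≥ 5: 9 ≥ 5 is true
  police report filed: yes → true
  policy age ≤ 302 months: 266 ≤ 302 is true
  deductible ≤ 5262 USD: 10072 ≤ 5262 is false
  relevant rider attached: yes → true
  claim amount = 14298 USD: 113859 == 14298 is false
  premiums current: yes → true
  days until reported ≥ 3 days: 260 ≥ 3 is true
Combine:
[1.1] NOT false = true
[1] true OR false = true
[2.2] NOT false = true
[2.3] NOT true = false
[2] false OR true OR false = true
[3] true OR true = true
[4] false OR true = true
[5] false OR true = true
[6] true OR false = true
[root] true AND true AND true AND true AND true AND true = true
Overall: true → paid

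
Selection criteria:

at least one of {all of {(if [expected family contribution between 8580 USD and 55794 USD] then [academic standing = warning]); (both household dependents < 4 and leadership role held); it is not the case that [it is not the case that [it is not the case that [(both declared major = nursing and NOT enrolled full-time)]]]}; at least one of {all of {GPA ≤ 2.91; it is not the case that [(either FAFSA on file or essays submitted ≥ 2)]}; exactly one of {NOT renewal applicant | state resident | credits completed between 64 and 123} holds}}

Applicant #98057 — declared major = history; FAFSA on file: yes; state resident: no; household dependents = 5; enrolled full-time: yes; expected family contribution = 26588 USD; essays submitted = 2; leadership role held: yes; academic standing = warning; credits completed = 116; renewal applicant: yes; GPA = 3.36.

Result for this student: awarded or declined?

Awarded

Atomic conditions:
  expected family contribution between 8580 USD and 55794 USD: 26588 in [8580, 55794] is true
  academic standing = warning: warning == warning is true
  household dependents < 4: 5 < 4 is false
  leadership role held: yes → true
  declared major = nursing: history == nursing is false
  NOT enrolled full-time: yes → false
  GPA ≤ 2.91: 3.36 ≤ 2.91 is false
  FAFSA on file: yes → true
  essays submitted ≥ 2: 2 ≥ 2 is true
  NOT renewal applicant: yes → false
  state resident: no → false
  credits completed between 64 and 123: 116 in [64, 123] is true
Combine:
[1.1] true → true = true
[1.2] false AND true = false
[1.3.1.1.1] false AND false = false
[1.3.1.1] NOT false = true
[1.3.1] NOT true = false
[1.3] NOT false = true
[1] true AND false AND true = false
[2.1.2.1] true OR true = true
[2.1.2] NOT true = false
[2.1] false AND false = false
[2.2] exactly-one(false, false, true) = true
[2] false OR true = true
[root] false OR true = true
Overall: true → awarded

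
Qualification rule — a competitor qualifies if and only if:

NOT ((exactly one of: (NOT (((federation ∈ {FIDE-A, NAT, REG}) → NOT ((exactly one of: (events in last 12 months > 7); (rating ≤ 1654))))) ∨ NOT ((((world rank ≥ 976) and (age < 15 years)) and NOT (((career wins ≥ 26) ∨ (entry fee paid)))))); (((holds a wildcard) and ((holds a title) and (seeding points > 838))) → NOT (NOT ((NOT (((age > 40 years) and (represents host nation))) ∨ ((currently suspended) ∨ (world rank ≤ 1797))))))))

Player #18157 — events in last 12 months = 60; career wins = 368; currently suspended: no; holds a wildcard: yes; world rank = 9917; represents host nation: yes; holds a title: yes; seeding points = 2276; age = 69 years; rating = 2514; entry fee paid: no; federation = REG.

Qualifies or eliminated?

Eliminated

Atomic conditions:
  federation ∈ {FIDE-A, NAT, REG}: REG is in the set → true
  events in last 12 months > 7: 60 > 7 is true
  rating ≤ 1654: 2514 ≤ 1654 is false
  world rank ≥ 976: 9917 ≥ 976 is true
  age < 15 years: 69 < 15 is false
  career wins ≥ 26: 368 ≥ 26 is true
  entry fee paid: no → false
  holds a wildcard: yes → true
  holds a title: yes → true
  seeding points > 838: 2276 > 838 is true
  age > 40 years: 69 > 40 is true
  represents host nation: yes → true
  currently suspended: no → false
  world rank ≤ 1797: 9917 ≤ 1797 is false
Combine:
[1.1.1.1.2.1] exactly-one(true, false) = true
[1.1.1.1.2] NOT true = false
[1.1.1.1] true → false = false
[1.1.1] NOT false = true
[1.1.2.1.1] true AND false = false
[1.1.2.1.2.1] true OR false = true
[1.1.2.1.2] NOT true = false
[1.1.2.1] false AND false = false
[1.1.2] NOT false = true
[1.1] true OR true = true
[1.2.1.2] true AND true = true
[1.2.1] true AND true = true
[1.2.2.1.1.1.1] true AND true = true
[1.2.2.1.1.1] NOT true = false
[1.2.2.1.1.2] false OR false = false
[1.2.2.1.1] false OR false = false
[1.2.2.1] NOT false = true
[1.2.2] NOT true = false
[1.2] true → false = false
[1] exactly-one(true, false) = true
[root] NOT true = false
Overall: false → eliminated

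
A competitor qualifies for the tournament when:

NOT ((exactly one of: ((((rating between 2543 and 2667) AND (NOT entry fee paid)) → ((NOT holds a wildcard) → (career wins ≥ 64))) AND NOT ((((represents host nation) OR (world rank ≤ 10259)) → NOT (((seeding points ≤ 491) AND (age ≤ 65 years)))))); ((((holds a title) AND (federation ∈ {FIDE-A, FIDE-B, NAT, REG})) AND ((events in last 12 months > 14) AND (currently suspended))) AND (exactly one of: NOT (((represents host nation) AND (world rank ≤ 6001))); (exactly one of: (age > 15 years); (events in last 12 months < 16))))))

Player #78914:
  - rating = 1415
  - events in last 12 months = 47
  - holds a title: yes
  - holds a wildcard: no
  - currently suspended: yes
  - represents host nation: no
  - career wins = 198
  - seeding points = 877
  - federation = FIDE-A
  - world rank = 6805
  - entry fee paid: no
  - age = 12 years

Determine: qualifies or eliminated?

Atomic conditions:
  rating between 2543 and 2667: 1415 in [2543, 2667] is false
  NOT entry fee paid: no → true
  NOT holds a wildcard: no → true
  career wins ≥ 64: 198 ≥ 64 is true
  represents host nation: no → false
  world rank ≤ 10259: 6805 ≤ 10259 is true
  seeding points ≤ 491: 877 ≤ 491 is false
  age ≤ 65 years: 12 ≤ 65 is true
  holds a title: yes → true
  federation ∈ {FIDE-A, FIDE-B, NAT, REG}: FIDE-A is in the set → true
  events in last 12 months > 14: 47 > 14 is true
  currently suspended: yes → true
  world rank ≤ 6001: 6805 ≤ 6001 is false
  age > 15 years: 12 > 15 is false
  events in last 12 months < 16: 47 < 16 is false
Combine:
[1.1.1.1] false AND true = false
[1.1.1.2] true → true = true
[1.1.1] false → true (antecedent false ⇒ implication holds) = true
[1.1.2.1.1] false OR true = true
[1.1.2.1.2.1] false AND true = false
[1.1.2.1.2] NOT false = true
[1.1.2.1] true → true = true
[1.1.2] NOT true = false
[1.1] true AND false = false
[1.2.1.1] true AND true = true
[1.2.1.2] true AND true = true
[1.2.1] true AND true = true
[1.2.2.1.1] false AND false = false
[1.2.2.1] NOT false = true
[1.2.2.2] exactly-one(false, false) = false
[1.2.2] exactly-one(true, false) = true
[1.2] true AND true = true
[1] exactly-one(false, true) = true
[root] NOT true = false
Overall: false → eliminated

Eliminated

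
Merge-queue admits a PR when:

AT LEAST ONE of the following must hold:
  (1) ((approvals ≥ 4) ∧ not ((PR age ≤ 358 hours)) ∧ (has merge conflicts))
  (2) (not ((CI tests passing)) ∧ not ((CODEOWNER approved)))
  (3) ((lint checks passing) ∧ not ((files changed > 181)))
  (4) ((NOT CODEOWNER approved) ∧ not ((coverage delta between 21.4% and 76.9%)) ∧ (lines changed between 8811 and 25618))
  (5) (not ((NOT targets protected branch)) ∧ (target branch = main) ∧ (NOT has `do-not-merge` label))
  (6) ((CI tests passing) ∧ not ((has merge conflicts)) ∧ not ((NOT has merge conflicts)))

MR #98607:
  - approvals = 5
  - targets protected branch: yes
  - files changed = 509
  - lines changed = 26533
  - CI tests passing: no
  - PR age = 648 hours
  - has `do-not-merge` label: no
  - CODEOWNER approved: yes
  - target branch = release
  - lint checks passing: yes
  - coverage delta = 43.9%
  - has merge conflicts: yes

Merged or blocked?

Atomic conditions:
  approvals ≥ 4: 5 ≥ 4 is true
  PR age ≤ 358 hours: 648 ≤ 358 is false
  has merge conflicts: yes → true
  CI tests passing: no → false
  CODEOWNER approved: yes → true
  lint checks passing: yes → true
  files changed > 181: 509 > 181 is true
  NOT CODEOWNER approved: yes → false
  coverage delta between 21.4% and 76.9%: 43.9 in [21.4, 76.9] is true
  lines changed between 8811 and 25618: 26533 in [8811, 25618] is false
  NOT targets protected branch: yes → false
  target branch = main: release == main is false
  NOT has `do-not-merge` label: no → true
  NOT has merge conflicts: yes → false
Combine:
[1.2] NOT false = true
[1] true AND true AND true = true
[2.1] NOT false = true
[2.2] NOT true = false
[2] true AND false = false
[3.2] NOT true = false
[3] true AND false = false
[4.2] NOT true = false
[4] false AND false AND false = false
[5.1] NOT false = true
[5] true AND false AND true = false
[6.2] NOT true = false
[6.3] NOT false = true
[6] false AND false AND true = false
[root] true OR false OR false OR false OR false OR false = true
Overall: true → merged

Merged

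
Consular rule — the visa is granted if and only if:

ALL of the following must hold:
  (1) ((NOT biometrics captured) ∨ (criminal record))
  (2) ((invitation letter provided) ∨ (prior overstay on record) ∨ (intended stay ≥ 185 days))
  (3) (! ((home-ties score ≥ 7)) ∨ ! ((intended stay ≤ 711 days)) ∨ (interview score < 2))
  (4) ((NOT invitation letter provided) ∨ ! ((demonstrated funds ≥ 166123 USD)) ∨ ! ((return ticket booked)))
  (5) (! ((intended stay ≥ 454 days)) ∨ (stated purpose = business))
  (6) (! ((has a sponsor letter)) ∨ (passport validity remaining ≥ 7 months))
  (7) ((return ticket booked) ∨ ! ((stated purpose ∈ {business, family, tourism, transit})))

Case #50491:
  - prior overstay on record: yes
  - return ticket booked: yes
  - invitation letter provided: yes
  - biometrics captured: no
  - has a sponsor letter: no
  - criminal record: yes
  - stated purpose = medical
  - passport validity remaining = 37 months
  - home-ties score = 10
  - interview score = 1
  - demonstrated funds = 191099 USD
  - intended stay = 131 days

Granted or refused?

Atomic conditions:
  NOT biometrics captured: no → true
  criminal record: yes → true
  invitation letter provided: yes → true
  prior overstay on record: yes → true
  intended stay ≥ 185 days: 131 ≥ 185 is false
  home-ties score ≥ 7: 10 ≥ 7 is true
  intended stay ≤ 711 days: 131 ≤ 711 is true
  interview score < 2: 1 < 2 is true
  NOT invitation letter provided: yes → false
  demonstrated funds ≥ 166123 USD: 191099 ≥ 166123 is true
  return ticket booked: yes → true
  intended stay ≥ 454 days: 131 ≥ 454 is false
  stated purpose = business: medical == business is false
  has a sponsor letter: no → false
  passport validity remaining ≥ 7 months: 37 ≥ 7 is true
  stated purpose ∈ {business, family, tourism, transit}: medical is not in the set → false
Combine:
[1] true OR true = true
[2] true OR true OR false = true
[3.1] NOT true = false
[3.2] NOT true = false
[3] false OR false OR true = true
[4.2] NOT true = false
[4.3] NOT true = false
[4] false OR false OR false = false
[5.1] NOT false = true
[5] true OR false = true
[6.1] NOT false = true
[6] true OR true = true
[7.2] NOT false = true
[7] true OR true = true
[root] true AND true AND true AND false AND true AND true AND true = false
Overall: false → refused

Refused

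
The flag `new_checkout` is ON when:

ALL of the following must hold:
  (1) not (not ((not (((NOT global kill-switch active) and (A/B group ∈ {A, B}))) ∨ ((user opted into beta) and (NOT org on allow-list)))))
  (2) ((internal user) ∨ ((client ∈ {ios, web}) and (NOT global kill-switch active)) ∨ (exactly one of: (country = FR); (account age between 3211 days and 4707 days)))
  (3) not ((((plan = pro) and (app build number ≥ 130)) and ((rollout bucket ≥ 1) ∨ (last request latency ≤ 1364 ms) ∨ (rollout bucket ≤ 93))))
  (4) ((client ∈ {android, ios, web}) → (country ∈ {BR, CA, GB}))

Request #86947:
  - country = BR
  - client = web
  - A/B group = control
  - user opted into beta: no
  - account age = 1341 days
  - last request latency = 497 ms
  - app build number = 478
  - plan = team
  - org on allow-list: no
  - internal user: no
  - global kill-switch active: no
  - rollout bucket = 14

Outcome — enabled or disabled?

Atomic conditions:
  NOT global kill-switch active: no → true
  A/B group ∈ {A, B}: control is not in the set → false
  user opted into beta: no → false
  NOT org on allow-list: no → true
  internal user: no → false
  client ∈ {ios, web}: web is in the set → true
  country = FR: BR == FR is false
  account age between 3211 days and 4707 days: 1341 in [3211, 4707] is false
  plan = pro: team == pro is false
  app build number ≥ 130: 478 ≥ 130 is true
  rollout bucket ≥ 1: 14 ≥ 1 is true
  last request latency ≤ 1364 ms: 497 ≤ 1364 is true
  rollout bucket ≤ 93: 14 ≤ 93 is true
  client ∈ {android, ios, web}: web is in the set → true
  country ∈ {BR, CA, GB}: BR is in the set → true
Combine:
[1.1.1.1.1] true AND false = false
[1.1.1.1] NOT false = true
[1.1.1.2] false AND true = false
[1.1.1] true OR false = true
[1.1] NOT true = false
[1] NOT false = true
[2.2] true AND true = true
[2.3] exactly-one(false, false) = false
[2] false OR true OR false = true
[3.1.1] false AND true = false
[3.1.2] true OR true OR true = true
[3.1] false AND true = false
[3] NOT false = true
[4] true → true = true
[root] true AND true AND true AND true = true
Overall: true → enabled

Enabled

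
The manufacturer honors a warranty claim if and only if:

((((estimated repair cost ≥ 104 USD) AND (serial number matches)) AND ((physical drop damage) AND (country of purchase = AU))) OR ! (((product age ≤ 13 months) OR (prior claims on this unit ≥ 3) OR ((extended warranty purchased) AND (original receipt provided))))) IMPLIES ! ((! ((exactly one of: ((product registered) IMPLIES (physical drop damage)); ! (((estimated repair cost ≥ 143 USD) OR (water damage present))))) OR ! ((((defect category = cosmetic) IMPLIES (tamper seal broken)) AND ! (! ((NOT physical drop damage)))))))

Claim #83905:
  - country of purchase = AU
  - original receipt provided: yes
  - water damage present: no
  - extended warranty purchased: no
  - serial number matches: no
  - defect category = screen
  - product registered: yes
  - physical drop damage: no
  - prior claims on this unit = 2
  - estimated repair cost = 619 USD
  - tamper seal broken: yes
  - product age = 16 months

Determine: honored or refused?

Atomic conditions:
  estimated repair cost ≥ 104 USD: 619 ≥ 104 is true
  serial number matches: no → false
  physical drop damage: no → false
  country of purchase = AU: AU == AU is true
  product age ≤ 13 months: 16 ≤ 13 is false
  prior claims on this unit ≥ 3: 2 ≥ 3 is false
  extended warranty purchased: no → false
  original receipt provided: yes → true
  product registered: yes → true
  estimated repair cost ≥ 143 USD: 619 ≥ 143 is true
  water damage present: no → false
  defect category = cosmetic: screen == cosmetic is false
  tamper seal broken: yes → true
  NOT physical drop damage: no → true
Combine:
[1.1.1] true AND false = false
[1.1.2] false AND true = false
[1.1] false AND false = false
[1.2.1.3] false AND true = false
[1.2.1] false OR false OR false = false
[1.2] NOT false = true
[1] false OR true = true
[2.1.1.1.1] true → false = false
[2.1.1.1.2.1] true OR false = true
[2.1.1.1.2] NOT true = false
[2.1.1.1] exactly-one(false, false) = false
[2.1.1] NOT false = true
[2.1.2.1.1] false → true (antecedent false ⇒ implication holds) = true
[2.1.2.1.2.1] NOT true = false
[2.1.2.1.2] NOT false = true
[2.1.2.1] true AND true = true
[2.1.2] NOT true = false
[2.1] true OR false = true
[2] NOT true = false
[root] true → false = false
Overall: false → refused

Refused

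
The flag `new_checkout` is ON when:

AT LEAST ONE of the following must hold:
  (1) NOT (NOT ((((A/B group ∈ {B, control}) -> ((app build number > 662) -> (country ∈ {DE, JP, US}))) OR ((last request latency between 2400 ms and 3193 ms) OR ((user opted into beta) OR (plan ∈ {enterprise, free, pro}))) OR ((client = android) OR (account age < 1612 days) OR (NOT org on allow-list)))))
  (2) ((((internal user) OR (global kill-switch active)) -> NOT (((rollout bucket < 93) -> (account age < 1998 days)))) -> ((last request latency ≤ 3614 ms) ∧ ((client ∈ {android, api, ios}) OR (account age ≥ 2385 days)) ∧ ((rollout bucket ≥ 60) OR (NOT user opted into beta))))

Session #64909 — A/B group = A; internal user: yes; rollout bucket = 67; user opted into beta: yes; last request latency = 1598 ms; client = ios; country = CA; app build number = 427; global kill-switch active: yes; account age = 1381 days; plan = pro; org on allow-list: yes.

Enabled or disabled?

Enabled

Atomic conditions:
  A/B group ∈ {B, control}: A is not in the set → false
  app build number > 662: 427 > 662 is false
  country ∈ {DE, JP, US}: CA is not in the set → false
  last request latency between 2400 ms and 3193 ms: 1598 in [2400, 3193] is false
  user opted into beta: yes → true
  plan ∈ {enterprise, free, pro}: pro is in the set → true
  client = android: ios == android is false
  account age < 1612 days: 1381 < 1612 is true
  NOT org on allow-list: yes → false
  internal user: yes → true
  global kill-switch active: yes → true
  rollout bucket < 93: 67 < 93 is true
  account age < 1998 days: 1381 < 1998 is true
  last request latency ≤ 3614 ms: 1598 ≤ 3614 is true
  client ∈ {android, api, ios}: ios is in the set → true
  account age ≥ 2385 days: 1381 ≥ 2385 is false
  rollout bucket ≥ 60: 67 ≥ 60 is true
  NOT user opted into beta: yes → false
Combine:
[1.1.1.1.2] false → false (antecedent false ⇒ implication holds) = true
[1.1.1.1] false → true (antecedent false ⇒ implication holds) = true
[1.1.1.2.2] true OR true = true
[1.1.1.2] false OR true = true
[1.1.1.3] false OR true OR false = true
[1.1.1] true OR true OR true = true
[1.1] NOT true = false
[1] NOT false = true
[2.1.1] true OR true = true
[2.1.2.1] true → true = true
[2.1.2] NOT true = false
[2.1] true → false = false
[2.2.2] true OR false = true
[2.2.3] true OR false = true
[2.2] true AND true AND true = true
[2] false → true (antecedent false ⇒ implication holds) = true
[root] true OR true = true
Overall: true → enabled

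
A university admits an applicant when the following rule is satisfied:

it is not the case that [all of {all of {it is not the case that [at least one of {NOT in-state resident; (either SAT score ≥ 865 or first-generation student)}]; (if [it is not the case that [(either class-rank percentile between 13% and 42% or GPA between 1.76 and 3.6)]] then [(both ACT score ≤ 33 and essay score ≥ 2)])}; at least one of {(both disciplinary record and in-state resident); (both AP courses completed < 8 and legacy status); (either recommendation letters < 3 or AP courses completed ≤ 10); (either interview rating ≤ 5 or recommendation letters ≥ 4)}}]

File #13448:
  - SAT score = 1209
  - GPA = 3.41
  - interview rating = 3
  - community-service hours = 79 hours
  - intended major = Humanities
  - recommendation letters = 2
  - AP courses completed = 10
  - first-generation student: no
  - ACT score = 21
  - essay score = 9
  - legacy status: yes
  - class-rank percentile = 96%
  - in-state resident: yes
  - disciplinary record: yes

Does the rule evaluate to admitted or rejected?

Admitted

Atomic conditions:
  NOT in-state resident: yes → false
  SAT score ≥ 865: 1209 ≥ 865 is true
  first-generation student: no → false
  class-rank percentile between 13% and 42%: 96 in [13, 42] is false
  GPA between 1.76 and 3.6: 3.41 in [1.76, 3.6] is true
  ACT score ≤ 33: 21 ≤ 33 is true
  essay score ≥ 2: 9 ≥ 2 is true
  disciplinary record: yes → true
  in-state resident: yes → true
  AP courses completed < 8: 10 < 8 is false
  legacy status: yes → true
  recommendation letters < 3: 2 < 3 is true
  AP courses completed ≤ 10: 10 ≤ 10 is true
  interview rating ≤ 5: 3 ≤ 5 is true
  recommendation letters ≥ 4: 2 ≥ 4 is false
Combine:
[1.1.1.1.2] true OR false = true
[1.1.1.1] false OR true = true
[1.1.1] NOT true = false
[1.1.2.1.1] false OR true = true
[1.1.2.1] NOT true = false
[1.1.2.2] true AND true = true
[1.1.2] false → true (antecedent false ⇒ implication holds) = true
[1.1] false AND true = false
[1.2.1] true AND true = true
[1.2.2] false AND true = false
[1.2.3] true OR true = true
[1.2.4] true OR false = true
[1.2] true OR false OR true OR true = true
[1] false AND true = false
[root] NOT false = true
Overall: true → admitted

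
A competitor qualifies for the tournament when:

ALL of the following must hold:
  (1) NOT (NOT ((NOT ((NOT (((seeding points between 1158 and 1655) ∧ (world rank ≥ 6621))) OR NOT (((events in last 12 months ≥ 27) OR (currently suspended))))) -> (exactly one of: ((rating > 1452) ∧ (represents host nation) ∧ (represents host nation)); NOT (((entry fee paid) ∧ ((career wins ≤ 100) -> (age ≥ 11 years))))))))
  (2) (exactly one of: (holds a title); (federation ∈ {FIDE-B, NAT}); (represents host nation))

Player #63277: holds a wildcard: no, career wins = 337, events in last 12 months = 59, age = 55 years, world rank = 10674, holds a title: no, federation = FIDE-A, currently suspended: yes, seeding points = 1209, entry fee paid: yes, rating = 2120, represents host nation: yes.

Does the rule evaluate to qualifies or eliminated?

Qualifies

Atomic conditions:
  seeding points between 1158 and 1655: 1209 in [1158, 1655] is true
  world rank ≥ 6621: 10674 ≥ 6621 is true
  events in last 12 months ≥ 27: 59 ≥ 27 is true
  currently suspended: yes → true
  rating > 1452: 2120 > 1452 is true
  represents host nation: yes → true
  entry fee paid: yes → true
  career wins ≤ 100: 337 ≤ 100 is false
  age ≥ 11 years: 55 ≥ 11 is true
  holds a title: no → false
  federation ∈ {FIDE-B, NAT}: FIDE-A is not in the set → false
Combine:
[1.1.1.1.1.1.1] true AND true = true
[1.1.1.1.1.1] NOT true = false
[1.1.1.1.1.2.1] true OR true = true
[1.1.1.1.1.2] NOT true = false
[1.1.1.1.1] false OR false = false
[1.1.1.1] NOT false = true
[1.1.1.2.1] true AND true AND true = true
[1.1.1.2.2.1.2] false → true (antecedent false ⇒ implication holds) = true
[1.1.1.2.2.1] true AND true = true
[1.1.1.2.2] NOT true = false
[1.1.1.2] exactly-one(true, false) = true
[1.1.1] true → true = true
[1.1] NOT true = false
[1] NOT false = true
[2] exactly-one(false, false, true) = true
[root] true AND true = true
Overall: true → qualifies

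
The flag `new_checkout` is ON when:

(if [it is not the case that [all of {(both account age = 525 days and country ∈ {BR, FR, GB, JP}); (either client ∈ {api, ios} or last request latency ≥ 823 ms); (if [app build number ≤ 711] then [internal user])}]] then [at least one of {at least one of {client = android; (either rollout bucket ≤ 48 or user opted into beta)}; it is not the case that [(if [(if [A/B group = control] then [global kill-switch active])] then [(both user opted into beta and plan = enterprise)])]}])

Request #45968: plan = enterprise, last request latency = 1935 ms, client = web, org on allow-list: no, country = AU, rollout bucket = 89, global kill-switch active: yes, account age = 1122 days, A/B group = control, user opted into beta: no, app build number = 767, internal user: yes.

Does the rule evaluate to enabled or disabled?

Atomic conditions:
  account age = 525 days: 1122 == 525 is false
  country ∈ {BR, FR, GB, JP}: AU is not in the set → false
  client ∈ {api, ios}: web is not in the set → false
  last request latency ≥ 823 ms: 1935 ≥ 823 is true
  app build number ≤ 711: 767 ≤ 711 is false
  internal user: yes → true
  client = android: web == android is false
  rollout bucket ≤ 48: 89 ≤ 48 is false
  user opted into beta: no → false
  A/B group = control: control == control is true
  global kill-switch active: yes → true
  plan = enterprise: enterprise == enterprise is true
Combine:
[1.1.1] false AND false = false
[1.1.2] false OR true = true
[1.1.3] false → true (antecedent false ⇒ implication holds) = true
[1.1] false AND true AND true = false
[1] NOT false = true
[2.1.2] false OR false = false
[2.1] false OR false = false
[2.2.1.1] true → true = true
[2.2.1.2] false AND true = false
[2.2.1] true → false = false
[2.2] NOT false = true
[2] false OR true = true
[root] true → true = true
Overall: true → enabled

Enabled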